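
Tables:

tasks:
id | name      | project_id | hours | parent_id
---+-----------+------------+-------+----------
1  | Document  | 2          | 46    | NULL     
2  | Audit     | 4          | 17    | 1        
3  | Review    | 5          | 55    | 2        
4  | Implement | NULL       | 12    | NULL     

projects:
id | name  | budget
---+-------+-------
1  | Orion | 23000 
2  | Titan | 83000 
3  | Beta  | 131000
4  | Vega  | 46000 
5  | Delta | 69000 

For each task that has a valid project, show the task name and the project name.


INNER JOIN keeps only tasks rows whose project_id matches an id in projects. Walk through each task:
  - task 1 (Document): project_id=2 -> matches Titan
  - task 2 (Audit): project_id=4 -> matches Vega
  - task 3 (Review): project_id=5 -> matches Delta
  - task 4 (Implement): project_id=NULL, no match -> dropped
So 1 of 4 rows is dropped.

SQL:
SELECT a.name, b.name AS project
FROM tasks a
INNER JOIN projects b ON a.project_id = b.id

Result:
name     | project
---------+--------
Document | Titan  
Audit    | Vega   
Review   | Delta  


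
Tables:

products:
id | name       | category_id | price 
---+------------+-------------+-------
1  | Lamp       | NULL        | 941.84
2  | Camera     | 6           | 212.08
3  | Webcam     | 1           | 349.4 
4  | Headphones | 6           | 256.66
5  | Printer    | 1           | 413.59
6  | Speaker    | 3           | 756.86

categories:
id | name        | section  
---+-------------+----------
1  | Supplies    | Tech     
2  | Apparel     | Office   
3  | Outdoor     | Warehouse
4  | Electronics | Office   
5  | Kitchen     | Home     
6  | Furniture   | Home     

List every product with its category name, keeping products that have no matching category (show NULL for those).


LEFT JOIN keeps every row from products (the left table); where category_id has no match in categories, the category columns become NULL. Walk through each product:
  - product 1 (Lamp): category_id=NULL, no match -> kept with NULL
  - product 2 (Camera): category_id=6 -> matches Furniture
  - product 3 (Webcam): category_id=1 -> matches Supplies
  - product 4 (Headphones): category_id=6 -> matches Furniture
  - product 5 (Printer): category_id=1 -> matches Supplies
  - product 6 (Speaker): category_id=3 -> matches Outdoor
All 6 rows appear; 1 has NULL category.

SQL:
SELECT a.name, b.name AS category
FROM products a
LEFT JOIN categories b ON a.category_id = b.id

Result:
name       | category 
-----------+----------
Lamp       | NULL     
Camera     | Furniture
Webcam     | Supplies 
Headphones | Furniture
Printer    | Supplies 
Speaker    | Outdoor  


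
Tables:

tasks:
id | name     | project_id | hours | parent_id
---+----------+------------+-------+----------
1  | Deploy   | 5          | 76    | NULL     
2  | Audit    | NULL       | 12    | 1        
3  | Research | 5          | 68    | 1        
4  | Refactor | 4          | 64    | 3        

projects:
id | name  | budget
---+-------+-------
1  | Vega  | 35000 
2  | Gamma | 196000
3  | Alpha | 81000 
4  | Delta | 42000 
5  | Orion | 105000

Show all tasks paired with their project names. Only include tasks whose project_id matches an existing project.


INNER JOIN keeps only tasks rows whose project_id matches an id in projects. Walk through each task:
  - task 1 (Deploy): project_id=5 -> matches Orion
  - task 2 (Audit): project_id=NULL, no match -> dropped
  - task 3 (Research): project_id=5 -> matches Orion
  - task 4 (Refactor): project_id=4 -> matches Delta
So 1 of 4 rows is dropped.

SQL:
SELECT a.name, b.name AS project
FROM tasks a
INNER JOIN projects b ON a.project_id = b.id

Result:
name     | project
---------+--------
Deploy   | Orion  
Research | Orion  
Refactor | Delta  


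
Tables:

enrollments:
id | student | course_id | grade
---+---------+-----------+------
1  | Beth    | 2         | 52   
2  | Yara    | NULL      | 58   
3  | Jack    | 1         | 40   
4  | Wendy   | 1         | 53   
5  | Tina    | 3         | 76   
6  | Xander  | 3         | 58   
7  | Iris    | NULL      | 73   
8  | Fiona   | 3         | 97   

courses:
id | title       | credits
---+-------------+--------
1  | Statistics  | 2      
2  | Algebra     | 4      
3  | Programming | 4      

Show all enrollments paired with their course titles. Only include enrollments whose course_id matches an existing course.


INNER JOIN keeps only enrollments rows whose course_id matches an id in courses. Walk through each enrollment:
  - enrollment 1 (Beth): course_id=2 -> matches Algebra
  - enrollment 2 (Yara): course_id=NULL, no match -> dropped
  - enrollment 3 (Jack): course_id=1 -> matches Statistics
  - enrollment 4 (Wendy): course_id=1 -> matches Statistics
  - enrollment 5 (Tina): course_id=3 -> matches Programming
  - enrollment 6 (Xander): course_id=3 -> matches Programming
  - enrollment 7 (Iris): course_id=NULL, no match -> dropped
  - enrollment 8 (Fiona): course_id=3 -> matches Programming
So 2 of 8 rows are dropped.

SQL:
SELECT a.student, b.title AS course
FROM enrollments a
INNER JOIN courses b ON a.course_id = b.id

Result:
student | course     
--------+------------
Beth    | Algebra    
Jack    | Statistics 
Wendy   | Statistics 
Tina    | Programming
Xander  | Programming
Fiona   | Programming


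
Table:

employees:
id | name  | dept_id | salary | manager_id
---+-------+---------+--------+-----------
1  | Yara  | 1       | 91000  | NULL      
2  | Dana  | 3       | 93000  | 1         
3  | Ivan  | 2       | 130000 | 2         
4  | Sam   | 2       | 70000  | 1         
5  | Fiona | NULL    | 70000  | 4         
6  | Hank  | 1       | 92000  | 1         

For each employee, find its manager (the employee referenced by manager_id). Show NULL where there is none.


This is a self-join: employees is joined to a second copy of itself, matching each row's manager_id to another row's id. Use LEFT JOIN so rows with manager_id=NULL are kept.
  - employee 1 (Yara): manager_id=NULL -> NULL
  - employee 2 (Dana): manager_id=1 -> Yara
  - employee 3 (Ivan): manager_id=2 -> Dana
  - employee 4 (Sam): manager_id=1 -> Yara
  - employee 5 (Fiona): manager_id=4 -> Sam
  - employee 6 (Hank): manager_id=1 -> Yara

SQL:
SELECT a.name AS item, b.name AS manager
FROM employees a
LEFT JOIN employees b ON a.manager_id = b.id

Result:
item  | manager
------+--------
Yara  | NULL   
Dana  | Yara   
Ivan  | Dana   
Sam   | Yara   
Fiona | Sam    
Hank  | Yara   


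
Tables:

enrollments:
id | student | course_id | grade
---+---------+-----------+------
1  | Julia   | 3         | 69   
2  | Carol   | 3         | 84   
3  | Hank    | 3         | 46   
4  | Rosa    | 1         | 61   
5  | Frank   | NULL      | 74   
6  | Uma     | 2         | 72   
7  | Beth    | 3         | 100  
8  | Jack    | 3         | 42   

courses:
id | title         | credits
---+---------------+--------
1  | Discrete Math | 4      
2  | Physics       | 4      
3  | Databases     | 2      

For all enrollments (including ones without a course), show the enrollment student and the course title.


LEFT JOIN keeps every row from enrollments (the left table); where course_id has no match in courses, the course columns become NULL. Walk through each enrollment:
  - enrollment 1 (Julia): course_id=3 -> matches Databases
  - enrollment 2 (Carol): course_id=3 -> matches Databases
  - enrollment 3 (Hank): course_id=3 -> matches Databases
  - enrollment 4 (Rosa): course_id=1 -> matches Discrete Math
  - enrollment 5 (Frank): course_id=NULL, no match -> kept with NULL
  - enrollment 6 (Uma): course_id=2 -> matches Physics
  - enrollment 7 (Beth): course_id=3 -> matches Databases
  - enrollment 8 (Jack): course_id=3 -> matches Databases
All 8 rows appear; 1 has NULL course.

SQL:
SELECT a.student, b.title AS course
FROM enrollments a
LEFT JOIN courses b ON a.course_id = b.id

Result:
student | course       
--------+--------------
Julia   | Databases    
Carol   | Databases    
Hank    | Databases    
Rosa    | Discrete Math
Frank   | NULL         
Uma     | Physics      
Beth    | Databases    
Jack    | Databases    


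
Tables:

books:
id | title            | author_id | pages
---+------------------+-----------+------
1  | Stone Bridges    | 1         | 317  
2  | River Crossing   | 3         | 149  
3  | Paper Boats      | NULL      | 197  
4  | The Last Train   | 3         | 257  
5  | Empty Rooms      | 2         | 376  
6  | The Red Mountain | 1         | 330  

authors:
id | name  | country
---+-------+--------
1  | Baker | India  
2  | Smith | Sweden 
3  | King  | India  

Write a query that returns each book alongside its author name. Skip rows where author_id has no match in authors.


INNER JOIN keeps only books rows whose author_id matches an id in authors. Walk through each book:
  - book 1 (Stone Bridges): author_id=1 -> matches Baker
  - book 2 (River Crossing): author_id=3 -> matches King
  - book 3 (Paper Boats): author_id=NULL, no match -> dropped
  - book 4 (The Last Train): author_id=3 -> matches King
  - book 5 (Empty Rooms): author_id=2 -> matches Smith
  - book 6 (The Red Mountain): author_id=1 -> matches Baker
So 1 of 6 rows is dropped.

SQL:
SELECT a.title, b.name AS author
FROM books a
INNER JOIN authors b ON a.author_id = b.id

Result:
title            | author
-----------------+-------
Stone Bridges    | Baker 
River Crossing   | King  
The Last Train   | King  
Empty Rooms      | Smith 
The Red Mountain | Baker 


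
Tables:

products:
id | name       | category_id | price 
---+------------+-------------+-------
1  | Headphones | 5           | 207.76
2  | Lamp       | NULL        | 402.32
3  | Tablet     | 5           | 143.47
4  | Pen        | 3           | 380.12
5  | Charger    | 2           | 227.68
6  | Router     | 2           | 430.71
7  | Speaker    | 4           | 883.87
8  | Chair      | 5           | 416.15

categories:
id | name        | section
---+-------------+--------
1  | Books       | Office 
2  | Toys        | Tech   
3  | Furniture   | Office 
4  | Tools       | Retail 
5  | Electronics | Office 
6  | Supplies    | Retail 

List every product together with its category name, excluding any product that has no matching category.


INNER JOIN keeps only products rows whose category_id matches an id in categories. Walk through each product:
  - product 1 (Headphones): category_id=5 -> matches Electronics
  - product 2 (Lamp): category_id=NULL, no match -> dropped
  - product 3 (Tablet): category_id=5 -> matches Electronics
  - product 4 (Pen): category_id=3 -> matches Furniture
  - product 5 (Charger): category_id=2 -> matches Toys
  - product 6 (Router): category_id=2 -> matches Toys
  - product 7 (Speaker): category_id=4 -> matches Tools
  - product 8 (Chair): category_id=5 -> matches Electronics
So 1 of 8 rows is dropped.

SQL:
SELECT a.name, b.name AS category
FROM products a
INNER JOIN categories b ON a.category_id = b.id

Result:
name       | category   
-----------+------------
Headphones | Electronics
Tablet     | Electronics
Pen        | Furniture  
Charger    | Toys       
Router     | Toys       
Speaker    | Tools      
Chair      | Electronics


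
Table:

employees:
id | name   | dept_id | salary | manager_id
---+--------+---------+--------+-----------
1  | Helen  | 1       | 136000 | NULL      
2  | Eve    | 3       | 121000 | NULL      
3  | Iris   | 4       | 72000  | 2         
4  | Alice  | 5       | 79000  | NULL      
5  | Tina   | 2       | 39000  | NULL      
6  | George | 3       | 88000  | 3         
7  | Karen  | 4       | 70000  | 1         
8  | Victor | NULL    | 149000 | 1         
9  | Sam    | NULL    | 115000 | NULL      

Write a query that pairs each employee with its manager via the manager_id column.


This is a self-join: employees is joined to a second copy of itself, matching each row's manager_id to another row's id. Use LEFT JOIN so rows with manager_id=NULL are kept.
  - employee 1 (Helen): manager_id=NULL -> NULL
  - employee 2 (Eve): manager_id=NULL -> NULL
  - employee 3 (Iris): manager_id=2 -> Eve
  - employee 4 (Alice): manager_id=NULL -> NULL
  - employee 5 (Tina): manager_id=NULL -> NULL
  - employee 6 (George): manager_id=3 -> Iris
  - employee 7 (Karen): manager_id=1 -> Helen
  - employee 8 (Victor): manager_id=1 -> Helen
  - employee 9 (Sam): manager_id=NULL -> NULL

SQL:
SELECT a.name AS item, b.name AS manager
FROM employees a
LEFT JOIN employees b ON a.manager_id = b.id

Result:
item   | manager
-------+--------
Helen  | NULL   
Eve    | NULL   
Iris   | Eve    
Alice  | NULL   
Tina   | NULL   
George | Iris   
Karen  | Helen  
Victor | Helen  
Sam    | NULL   


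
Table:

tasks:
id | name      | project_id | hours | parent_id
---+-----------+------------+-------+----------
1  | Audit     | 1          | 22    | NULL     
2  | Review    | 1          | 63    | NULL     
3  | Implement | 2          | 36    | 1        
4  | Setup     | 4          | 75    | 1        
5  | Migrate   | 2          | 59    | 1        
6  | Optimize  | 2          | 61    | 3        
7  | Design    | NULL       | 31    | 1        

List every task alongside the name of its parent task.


This is a self-join: tasks is joined to a second copy of itself, matching each row's parent_id to another row's id. Use LEFT JOIN so rows with parent_id=NULL are kept.
  - task 1 (Audit): parent_id=NULL -> NULL
  - task 2 (Review): parent_id=NULL -> NULL
  - task 3 (Implement): parent_id=1 -> Audit
  - task 4 (Setup): parent_id=1 -> Audit
  - task 5 (Migrate): parent_id=1 -> Audit
  - task 6 (Optimize): parent_id=3 -> Implement
  - task 7 (Design): parent_id=1 -> Audit

SQL:
SELECT a.name AS item, b.name AS parent
FROM tasks a
LEFT JOIN tasks b ON a.parent_id = b.id

Result:
item      | parent   
----------+----------
Audit     | NULL     
Review    | NULL     
Implement | Audit    
Setup     | Audit    
Migrate   | Audit    
Optimize  | Implement
Design    | Audit    


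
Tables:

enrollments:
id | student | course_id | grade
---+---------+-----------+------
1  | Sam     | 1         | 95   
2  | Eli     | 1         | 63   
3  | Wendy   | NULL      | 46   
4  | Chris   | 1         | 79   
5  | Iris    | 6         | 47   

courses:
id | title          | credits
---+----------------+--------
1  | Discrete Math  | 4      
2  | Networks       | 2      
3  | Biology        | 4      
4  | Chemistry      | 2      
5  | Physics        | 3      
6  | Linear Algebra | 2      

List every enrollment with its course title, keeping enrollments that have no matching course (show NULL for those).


LEFT JOIN keeps every row from enrollments (the left table); where course_id has no match in courses, the course columns become NULL. Walk through each enrollment:
  - enrollment 1 (Sam): course_id=1 -> matches Discrete Math
  - enrollment 2 (Eli): course_id=1 -> matches Discrete Math
  - enrollment 3 (Wendy): course_id=NULL, no match -> kept with NULL
  - enrollment 4 (Chris): course_id=1 -> matches Discrete Math
  - enrollment 5 (Iris): course_id=6 -> matches Linear Algebra
All 5 rows appear; 1 has NULL course.

SQL:
SELECT a.student, b.title AS course
FROM enrollments a
LEFT JOIN courses b ON a.course_id = b.id

Result:
student | course        
--------+---------------
Sam     | Discrete Math 
Eli     | Discrete Math 
Wendy   | NULL          
Chris   | Discrete Math 
Iris    | Linear Algebra


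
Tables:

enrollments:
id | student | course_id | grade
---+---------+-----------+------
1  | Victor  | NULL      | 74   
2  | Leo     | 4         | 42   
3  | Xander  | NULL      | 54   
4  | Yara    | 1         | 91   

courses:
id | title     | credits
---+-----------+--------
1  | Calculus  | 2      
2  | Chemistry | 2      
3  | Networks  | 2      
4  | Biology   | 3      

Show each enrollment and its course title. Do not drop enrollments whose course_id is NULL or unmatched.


LEFT JOIN keeps every row from enrollments (the left table); where course_id has no match in courses, the course columns become NULL. Walk through each enrollment:
  - enrollment 1 (Victor): course_id=NULL, no match -> kept with NULL
  - enrollment 2 (Leo): course_id=4 -> matches Biology
  - enrollment 3 (Xander): course_id=NULL, no match -> kept with NULL
  - enrollment 4 (Yara): course_id=1 -> matches Calculus
All 4 rows appear; 2 have NULL course.

SQL:
SELECT a.student, b.title AS course
FROM enrollments a
LEFT JOIN courses b ON a.course_id = b.id

Result:
student | course  
--------+---------
Victor  | NULL    
Leo     | Biology 
Xander  | NULL    
Yara    | Calculus


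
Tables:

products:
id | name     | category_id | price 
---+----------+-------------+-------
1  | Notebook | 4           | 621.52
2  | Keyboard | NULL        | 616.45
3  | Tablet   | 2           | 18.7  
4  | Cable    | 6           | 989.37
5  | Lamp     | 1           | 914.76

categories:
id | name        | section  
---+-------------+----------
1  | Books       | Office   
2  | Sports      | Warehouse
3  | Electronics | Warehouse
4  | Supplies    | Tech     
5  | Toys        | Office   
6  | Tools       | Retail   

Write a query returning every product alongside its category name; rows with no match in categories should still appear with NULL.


LEFT JOIN keeps every row from products (the left table); where category_id has no match in categories, the category columns become NULL. Walk through each product:
  - product 1 (Notebook): category_id=4 -> matches Supplies
  - product 2 (Keyboard): category_id=NULL, no match -> kept with NULL
  - product 3 (Tablet): category_id=2 -> matches Sports
  - product 4 (Cable): category_id=6 -> matches Tools
  - product 5 (Lamp): category_id=1 -> matches Books
All 5 rows appear; 1 has NULL category.

SQL:
SELECT a.name, b.name AS category
FROM products a
LEFT JOIN categories b ON a.category_id = b.id

Result:
name     | category
---------+---------
Notebook | Supplies
Keyboard | NULL    
Tablet   | Sports  
Cable    | Tools   
Lamp     | Books   


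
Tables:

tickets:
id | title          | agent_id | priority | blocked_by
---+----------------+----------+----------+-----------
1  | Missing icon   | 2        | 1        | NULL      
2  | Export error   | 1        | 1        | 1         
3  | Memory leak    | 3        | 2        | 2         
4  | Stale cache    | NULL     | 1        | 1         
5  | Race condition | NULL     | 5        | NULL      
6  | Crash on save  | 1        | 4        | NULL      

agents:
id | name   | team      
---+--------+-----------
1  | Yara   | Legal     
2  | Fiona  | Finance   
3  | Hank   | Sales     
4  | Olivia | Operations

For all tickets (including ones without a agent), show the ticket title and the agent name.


LEFT JOIN keeps every row from tickets (the left table); where agent_id has no match in agents, the agent columns become NULL. Walk through each ticket:
  - ticket 1 (Missing icon): agent_id=2 -> matches Fiona
  - ticket 2 (Export error): agent_id=1 -> matches Yara
  - ticket 3 (Memory leak): agent_id=3 -> matches Hank
  - ticket 4 (Stale cache): agent_id=NULL, no match -> kept with NULL
  - ticket 5 (Race condition): agent_id=NULL, no match -> kept with NULL
  - ticket 6 (Crash on save): agent_id=1 -> matches Yara
All 6 rows appear; 2 have NULL agent.

SQL:
SELECT a.title, b.name AS agent
FROM tickets a
LEFT JOIN agents b ON a.agent_id = b.id

Result:
title          | agent
---------------+------
Missing icon   | Fiona
Export error   | Yara 
Memory leak    | Hank 
Stale cache    | NULL 
Race condition | NULL 
Crash on save  | Yara 


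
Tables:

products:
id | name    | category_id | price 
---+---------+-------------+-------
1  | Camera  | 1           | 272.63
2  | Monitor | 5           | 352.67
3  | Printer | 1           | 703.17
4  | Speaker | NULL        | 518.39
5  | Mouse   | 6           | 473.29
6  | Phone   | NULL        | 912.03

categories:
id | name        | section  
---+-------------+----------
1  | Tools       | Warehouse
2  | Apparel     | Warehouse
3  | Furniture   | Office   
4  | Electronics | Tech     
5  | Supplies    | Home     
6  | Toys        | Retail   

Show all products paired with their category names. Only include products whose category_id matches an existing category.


INNER JOIN keeps only products rows whose category_id matches an id in categories. Walk through each product:
  - product 1 (Camera): category_id=1 -> matches Tools
  - product 2 (Monitor): category_id=5 -> matches Supplies
  - product 3 (Printer): category_id=1 -> matches Tools
  - product 4 (Speaker): category_id=NULL, no match -> dropped
  - product 5 (Mouse): category_id=6 -> matches Toys
  - product 6 (Phone): category_id=NULL, no match -> dropped
So 2 of 6 rows are dropped.

SQL:
SELECT a.name, b.name AS category
FROM products a
INNER JOIN categories b ON a.category_id = b.id

Result:
name    | category
--------+---------
Camera  | Tools   
Monitor | Supplies
Printer | Tools   
Mouse   | Toys    


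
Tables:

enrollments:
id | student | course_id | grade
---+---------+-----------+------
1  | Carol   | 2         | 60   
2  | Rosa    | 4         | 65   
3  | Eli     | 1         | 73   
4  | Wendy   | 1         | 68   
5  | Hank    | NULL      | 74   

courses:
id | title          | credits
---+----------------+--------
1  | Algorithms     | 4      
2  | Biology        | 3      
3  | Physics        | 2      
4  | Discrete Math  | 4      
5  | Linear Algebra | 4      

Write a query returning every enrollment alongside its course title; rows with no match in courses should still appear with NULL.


LEFT JOIN keeps every row from enrollments (the left table); where course_id has no match in courses, the course columns become NULL. Walk through each enrollment:
  - enrollment 1 (Carol): course_id=2 -> matches Biology
  - enrollment 2 (Rosa): course_id=4 -> matches Discrete Math
  - enrollment 3 (Eli): course_id=1 -> matches Algorithms
  - enrollment 4 (Wendy): course_id=1 -> matches Algorithms
  - enrollment 5 (Hank): course_id=NULL, no match -> kept with NULL
All 5 rows appear; 1 has NULL course.

SQL:
SELECT a.student, b.title AS course
FROM enrollments a
LEFT JOIN courses b ON a.course_id = b.id

Result:
student | course       
--------+--------------
Carol   | Biology      
Rosa    | Discrete Math
Eli     | Algorithms   
Wendy   | Algorithms   
Hank    | NULL         


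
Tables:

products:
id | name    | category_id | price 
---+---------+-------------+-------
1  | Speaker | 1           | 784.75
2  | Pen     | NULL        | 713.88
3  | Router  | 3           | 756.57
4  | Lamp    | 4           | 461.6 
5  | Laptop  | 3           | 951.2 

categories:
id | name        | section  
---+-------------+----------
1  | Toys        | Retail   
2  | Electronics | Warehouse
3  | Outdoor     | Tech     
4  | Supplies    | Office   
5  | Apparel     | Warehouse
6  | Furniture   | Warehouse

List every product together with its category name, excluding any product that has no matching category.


INNER JOIN keeps only products rows whose category_id matches an id in categories. Walk through each product:
  - product 1 (Speaker): category_id=1 -> matches Toys
  - product 2 (Pen): category_id=NULL, no match -> dropped
  - product 3 (Router): category_id=3 -> matches Outdoor
  - product 4 (Lamp): category_id=4 -> matches Supplies
  - product 5 (Laptop): category_id=3 -> matches Outdoor
So 1 of 5 rows is dropped.

SQL:
SELECT a.name, b.name AS category
FROM products a
INNER JOIN categories b ON a.category_id = b.id

Result:
name    | category
--------+---------
Speaker | Toys    
Router  | Outdoor 
Lamp    | Supplies
Laptop  | Outdoor 


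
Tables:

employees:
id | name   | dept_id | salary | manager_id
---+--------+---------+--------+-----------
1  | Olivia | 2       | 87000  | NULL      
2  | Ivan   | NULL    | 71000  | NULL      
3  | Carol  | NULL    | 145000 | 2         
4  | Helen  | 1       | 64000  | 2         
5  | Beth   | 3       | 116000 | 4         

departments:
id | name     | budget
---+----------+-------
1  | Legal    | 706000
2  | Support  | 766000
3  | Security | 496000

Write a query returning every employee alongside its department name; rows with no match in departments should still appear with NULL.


LEFT JOIN keeps every row from employees (the left table); where dept_id has no match in departments, the department columns become NULL. Walk through each employee:
  - employee 1 (Olivia): dept_id=2 -> matches Support
  - employee 2 (Ivan): dept_id=NULL, no match -> kept with NULL
  - employee 3 (Carol): dept_id=NULL, no match -> kept with NULL
  - employee 4 (Helen): dept_id=1 -> matches Legal
  - employee 5 (Beth): dept_id=3 -> matches Security
All 5 rows appear; 2 have NULL department.

SQL:
SELECT a.name, b.name AS department
FROM employees a
LEFT JOIN departments b ON a.dept_id = b.id

Result:
name   | department
-------+-----------
Olivia | Support   
Ivan   | NULL      
Carol  | NULL      
Helen  | Legal     
Beth   | Security  


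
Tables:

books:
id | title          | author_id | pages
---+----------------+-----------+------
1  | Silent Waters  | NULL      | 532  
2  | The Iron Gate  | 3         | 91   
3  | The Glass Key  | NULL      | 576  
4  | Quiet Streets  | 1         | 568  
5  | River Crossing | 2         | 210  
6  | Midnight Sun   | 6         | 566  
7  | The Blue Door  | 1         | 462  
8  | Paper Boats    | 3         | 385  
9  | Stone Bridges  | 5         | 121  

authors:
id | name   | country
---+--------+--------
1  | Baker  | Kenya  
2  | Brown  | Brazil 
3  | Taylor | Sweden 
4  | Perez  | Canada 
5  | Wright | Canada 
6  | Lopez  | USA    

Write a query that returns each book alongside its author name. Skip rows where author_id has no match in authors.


INNER JOIN keeps only books rows whose author_id matches an id in authors. Walk through each book:
  - book 1 (Silent Waters): author_id=NULL, no match -> dropped
  - book 2 (The Iron Gate): author_id=3 -> matches Taylor
  - book 3 (The Glass Key): author_id=NULL, no match -> dropped
  - book 4 (Quiet Streets): author_id=1 -> matches Baker
  - book 5 (River Crossing): author_id=2 -> matches Brown
  - book 6 (Midnight Sun): author_id=6 -> matches Lopez
  - book 7 (The Blue Door): author_id=1 -> matches Baker
  - book 8 (Paper Boats): author_id=3 -> matches Taylor
  - book 9 (Stone Bridges): author_id=5 -> matches Wright
So 2 of 9 rows are dropped.

SQL:
SELECT a.title, b.name AS author
FROM books a
INNER JOIN authors b ON a.author_id = b.id

Result:
title          | author
---------------+-------
The Iron Gate  | Taylor
Quiet Streets  | Baker 
River Crossing | Brown 
Midnight Sun   | Lopez 
The Blue Door  | Baker 
Paper Boats    | Taylor
Stone Bridges  | Wright


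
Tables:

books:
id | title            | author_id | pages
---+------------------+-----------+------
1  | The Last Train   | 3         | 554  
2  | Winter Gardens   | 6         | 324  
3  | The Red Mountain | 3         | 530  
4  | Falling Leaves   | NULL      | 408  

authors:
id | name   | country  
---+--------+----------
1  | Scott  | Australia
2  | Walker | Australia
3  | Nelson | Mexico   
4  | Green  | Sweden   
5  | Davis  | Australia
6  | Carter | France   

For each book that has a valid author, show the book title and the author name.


INNER JOIN keeps only books rows whose author_id matches an id in authors. Walk through each book:
  - book 1 (The Last Train): author_id=3 -> matches Nelson
  - book 2 (Winter Gardens): author_id=6 -> matches Carter
  - book 3 (The Red Mountain): author_id=3 -> matches Nelson
  - book 4 (Falling Leaves): author_id=NULL, no match -> dropped
So 1 of 4 rows is dropped.

SQL:
SELECT a.title, b.name AS author
FROM books a
INNER JOIN authors b ON a.author_id = b.id

Result:
title            | author
-----------------+-------
The Last Train   | Nelson
Winter Gardens   | Carter
The Red Mountain | Nelson


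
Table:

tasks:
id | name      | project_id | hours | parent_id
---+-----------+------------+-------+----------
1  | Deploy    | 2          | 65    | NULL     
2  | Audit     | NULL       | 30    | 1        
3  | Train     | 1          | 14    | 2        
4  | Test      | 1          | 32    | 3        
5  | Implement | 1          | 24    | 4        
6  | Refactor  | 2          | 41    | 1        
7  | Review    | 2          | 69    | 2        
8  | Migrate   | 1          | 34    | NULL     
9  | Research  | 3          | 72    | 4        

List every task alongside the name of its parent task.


This is a self-join: tasks is joined to a second copy of itself, matching each row's parent_id to another row's id. Use LEFT JOIN so rows with parent_id=NULL are kept.
  - task 1 (Deploy): parent_id=NULL -> NULL
  - task 2 (Audit): parent_id=1 -> Deploy
  - task 3 (Train): parent_id=2 -> Audit
  - task 4 (Test): parent_id=3 -> Train
  - task 5 (Implement): parent_id=4 -> Test
  - task 6 (Refactor): parent_id=1 -> Deploy
  - task 7 (Review): parent_id=2 -> Audit
  - task 8 (Migrate): parent_id=NULL -> NULL
  - task 9 (Research): parent_id=4 -> Test

SQL:
SELECT a.name AS item, b.name AS parent
FROM tasks a
LEFT JOIN tasks b ON a.parent_id = b.id

Result:
item      | parent
----------+-------
Deploy    | NULL  
Audit     | Deploy
Train     | Audit 
Test      | Train 
Implement | Test  
Refactor  | Deploy
Review    | Audit 
Migrate   | NULL  
Research  | Test  


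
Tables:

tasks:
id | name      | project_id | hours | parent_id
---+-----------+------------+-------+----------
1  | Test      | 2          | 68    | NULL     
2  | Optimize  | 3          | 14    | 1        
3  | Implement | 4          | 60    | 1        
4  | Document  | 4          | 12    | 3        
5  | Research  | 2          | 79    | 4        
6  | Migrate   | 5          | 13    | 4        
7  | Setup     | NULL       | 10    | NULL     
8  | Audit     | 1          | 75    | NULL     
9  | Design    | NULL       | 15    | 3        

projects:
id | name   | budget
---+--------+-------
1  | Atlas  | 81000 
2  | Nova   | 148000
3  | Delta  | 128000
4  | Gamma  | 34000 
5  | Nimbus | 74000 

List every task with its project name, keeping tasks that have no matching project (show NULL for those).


LEFT JOIN keeps every row from tasks (the left table); where project_id has no match in projects, the project columns become NULL. Walk through each task:
  - task 1 (Test): project_id=2 -> matches Nova
  - task 2 (Optimize): project_id=3 -> matches Delta
  - task 3 (Implement): project_id=4 -> matches Gamma
  - task 4 (Document): project_id=4 -> matches Gamma
  - task 5 (Research): project_id=2 -> matches Nova
  - task 6 (Migrate): project_id=5 -> matches Nimbus
  - task 7 (Setup): project_id=NULL, no match -> kept with NULL
  - task 8 (Audit): project_id=1 -> matches Atlas
  - task 9 (Design): project_id=NULL, no match -> kept with NULL
All 9 rows appear; 2 have NULL project.

SQL:
SELECT a.name, b.name AS project
FROM tasks a
LEFT JOIN projects b ON a.project_id = b.id

Result:
name      | project
----------+--------
Test      | Nova   
Optimize  | Delta  
Implement | Gamma  
Document  | Gamma  
Research  | Nova   
Migrate   | Nimbus 
Setup     | NULL   
Audit     | Atlas  
Design    | NULL   


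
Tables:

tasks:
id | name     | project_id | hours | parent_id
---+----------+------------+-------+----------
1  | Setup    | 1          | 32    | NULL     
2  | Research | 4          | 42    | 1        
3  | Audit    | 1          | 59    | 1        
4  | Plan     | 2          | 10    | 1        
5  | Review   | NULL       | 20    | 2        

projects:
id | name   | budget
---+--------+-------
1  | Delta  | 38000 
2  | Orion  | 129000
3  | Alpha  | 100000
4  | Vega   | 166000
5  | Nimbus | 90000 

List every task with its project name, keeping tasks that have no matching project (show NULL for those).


LEFT JOIN keeps every row from tasks (the left table); where project_id has no match in projects, the project columns become NULL. Walk through each task:
  - task 1 (Setup): project_id=1 -> matches Delta
  - task 2 (Research): project_id=4 -> matches Vega
  - task 3 (Audit): project_id=1 -> matches Delta
  - task 4 (Plan): project_id=2 -> matches Orion
  - task 5 (Review): project_id=NULL, no match -> kept with NULL
All 5 rows appear; 1 has NULL project.

SQL:
SELECT a.name, b.name AS project
FROM tasks a
LEFT JOIN projects b ON a.project_id = b.id

Result:
name     | project
---------+--------
Setup    | Delta  
Research | Vega   
Audit    | Delta  
Plan     | Orion  
Review   | NULL   


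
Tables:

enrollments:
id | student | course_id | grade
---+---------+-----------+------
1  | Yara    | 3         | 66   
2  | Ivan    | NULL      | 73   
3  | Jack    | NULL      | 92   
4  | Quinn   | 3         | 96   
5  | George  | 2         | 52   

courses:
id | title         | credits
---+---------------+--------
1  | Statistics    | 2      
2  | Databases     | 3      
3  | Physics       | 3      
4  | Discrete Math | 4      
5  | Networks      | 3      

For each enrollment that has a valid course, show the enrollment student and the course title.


INNER JOIN keeps only enrollments rows whose course_id matches an id in courses. Walk through each enrollment:
  - enrollment 1 (Yara): course_id=3 -> matches Physics
  - enrollment 2 (Ivan): course_id=NULL, no match -> dropped
  - enrollment 3 (Jack): course_id=NULL, no match -> dropped
  - enrollment 4 (Quinn): course_id=3 -> matches Physics
  - enrollment 5 (George): course_id=2 -> matches Databases
So 2 of 5 rows are dropped.

SQL:
SELECT a.student, b.title AS course
FROM enrollments a
INNER JOIN courses b ON a.course_id = b.id

Result:
student | course   
--------+----------
Yara    | Physics  
Quinn   | Physics  
George  | Databases


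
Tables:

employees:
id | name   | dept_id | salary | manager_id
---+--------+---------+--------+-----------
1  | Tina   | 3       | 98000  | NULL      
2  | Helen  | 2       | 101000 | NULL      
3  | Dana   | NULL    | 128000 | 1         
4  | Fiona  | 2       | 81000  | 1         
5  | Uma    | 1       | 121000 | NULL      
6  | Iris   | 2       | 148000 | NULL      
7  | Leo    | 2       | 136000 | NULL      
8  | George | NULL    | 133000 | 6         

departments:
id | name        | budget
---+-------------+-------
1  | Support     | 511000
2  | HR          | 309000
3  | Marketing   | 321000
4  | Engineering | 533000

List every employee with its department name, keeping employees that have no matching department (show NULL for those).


LEFT JOIN keeps every row from employees (the left table); where dept_id has no match in departments, the department columns become NULL. Walk through each employee:
  - employee 1 (Tina): dept_id=3 -> matches Marketing
  - employee 2 (Helen): dept_id=2 -> matches HR
  - employee 3 (Dana): dept_id=NULL, no match -> kept with NULL
  - employee 4 (Fiona): dept_id=2 -> matches HR
  - employee 5 (Uma): dept_id=1 -> matches Support
  - employee 6 (Iris): dept_id=2 -> matches HR
  - employee 7 (Leo): dept_id=2 -> matches HR
  - employee 8 (George): dept_id=NULL, no match -> kept with NULL
All 8 rows appear; 2 have NULL department.

SQL:
SELECT a.name, b.name AS department
FROM employees a
LEFT JOIN departments b ON a.dept_id = b.id

Result:
name   | department
-------+-----------
Tina   | Marketing 
Helen  | HR        
Dana   | NULL      
Fiona  | HR        
Uma    | Support   
Iris   | HR        
Leo    | HR        
George | NULL      


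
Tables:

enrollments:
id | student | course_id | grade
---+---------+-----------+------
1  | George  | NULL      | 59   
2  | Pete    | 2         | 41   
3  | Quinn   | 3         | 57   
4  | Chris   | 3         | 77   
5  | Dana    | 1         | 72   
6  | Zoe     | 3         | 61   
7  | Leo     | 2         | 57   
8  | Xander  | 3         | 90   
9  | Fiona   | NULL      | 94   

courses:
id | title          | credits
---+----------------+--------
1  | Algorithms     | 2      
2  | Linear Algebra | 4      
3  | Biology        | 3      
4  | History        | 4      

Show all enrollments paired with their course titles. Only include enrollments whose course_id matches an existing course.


INNER JOIN keeps only enrollments rows whose course_id matches an id in courses. Walk through each enrollment:
  - enrollment 1 (George): course_id=NULL, no match -> dropped
  - enrollment 2 (Pete): course_id=2 -> matches Linear Algebra
  - enrollment 3 (Quinn): course_id=3 -> matches Biology
  - enrollment 4 (Chris): course_id=3 -> matches Biology
  - enrollment 5 (Dana): course_id=1 -> matches Algorithms
  - enrollment 6 (Zoe): course_id=3 -> matches Biology
  - enrollment 7 (Leo): course_id=2 -> matches Linear Algebra
  - enrollment 8 (Xander): course_id=3 -> matches Biology
  - enrollment 9 (Fiona): course_id=NULL, no match -> dropped
So 2 of 9 rows are dropped.

SQL:
SELECT a.student, b.title AS course
FROM enrollments a
INNER JOIN courses b ON a.course_id = b.id

Result:
student | course        
--------+---------------
Pete    | Linear Algebra
Quinn   | Biology       
Chris   | Biology       
Dana    | Algorithms    
Zoe     | Biology       
Leo     | Linear Algebra
Xander  | Biology       


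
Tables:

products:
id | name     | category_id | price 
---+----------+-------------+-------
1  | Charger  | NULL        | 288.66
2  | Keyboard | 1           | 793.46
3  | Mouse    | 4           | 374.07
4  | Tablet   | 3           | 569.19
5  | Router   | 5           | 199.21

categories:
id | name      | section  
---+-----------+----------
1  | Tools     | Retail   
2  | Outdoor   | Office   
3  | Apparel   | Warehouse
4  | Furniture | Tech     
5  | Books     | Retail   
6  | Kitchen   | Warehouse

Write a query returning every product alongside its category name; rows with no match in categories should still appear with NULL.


LEFT JOIN keeps every row from products (the left table); where category_id has no match in categories, the category columns become NULL. Walk through each product:
  - product 1 (Charger): category_id=NULL, no match -> kept with NULL
  - product 2 (Keyboard): category_id=1 -> matches Tools
  - product 3 (Mouse): category_id=4 -> matches Furniture
  - product 4 (Tablet): category_id=3 -> matches Apparel
  - product 5 (Router): category_id=5 -> matches Books
All 5 rows appear; 1 has NULL category.

SQL:
SELECT a.name, b.name AS category
FROM products a
LEFT JOIN categories b ON a.category_id = b.id

Result:
name     | category 
---------+----------
Charger  | NULL     
Keyboard | Tools    
Mouse    | Furniture
Tablet   | Apparel  
Router   | Books    


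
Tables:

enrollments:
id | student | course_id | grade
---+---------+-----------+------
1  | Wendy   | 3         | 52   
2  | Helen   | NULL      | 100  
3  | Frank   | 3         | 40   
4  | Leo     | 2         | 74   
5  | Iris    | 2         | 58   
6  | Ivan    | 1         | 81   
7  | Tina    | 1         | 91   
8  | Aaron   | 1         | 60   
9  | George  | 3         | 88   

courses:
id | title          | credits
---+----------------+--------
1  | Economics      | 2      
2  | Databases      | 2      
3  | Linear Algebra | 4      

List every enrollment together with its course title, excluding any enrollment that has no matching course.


INNER JOIN keeps only enrollments rows whose course_id matches an id in courses. Walk through each enrollment:
  - enrollment 1 (Wendy): course_id=3 -> matches Linear Algebra
  - enrollment 2 (Helen): course_id=NULL, no match -> dropped
  - enrollment 3 (Frank): course_id=3 -> matches Linear Algebra
  - enrollment 4 (Leo): course_id=2 -> matches Databases
  - enrollment 5 (Iris): course_id=2 -> matches Databases
  - enrollment 6 (Ivan): course_id=1 -> matches Economics
  - enrollment 7 (Tina): course_id=1 -> matches Economics
  - enrollment 8 (Aaron): course_id=1 -> matches Economics
  - enrollment 9 (George): course_id=3 -> matches Linear Algebra
So 1 of 9 rows is dropped.

SQL:
SELECT a.student, b.title AS course
FROM enrollments a
INNER JOIN courses b ON a.course_id = b.id

Result:
student | course        
--------+---------------
Wendy   | Linear Algebra
Frank   | Linear Algebra
Leo     | Databases     
Iris    | Databases     
Ivan    | Economics     
Tina    | Economics     
Aaron   | Economics     
George  | Linear Algebra


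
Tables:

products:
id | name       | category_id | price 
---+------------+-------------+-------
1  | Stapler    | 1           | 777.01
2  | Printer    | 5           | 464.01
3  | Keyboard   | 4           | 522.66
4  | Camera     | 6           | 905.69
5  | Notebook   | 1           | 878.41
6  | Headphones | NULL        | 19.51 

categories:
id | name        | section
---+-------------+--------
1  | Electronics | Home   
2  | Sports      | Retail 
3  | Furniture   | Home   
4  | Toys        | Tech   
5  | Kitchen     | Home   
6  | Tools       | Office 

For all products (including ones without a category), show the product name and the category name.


LEFT JOIN keeps every row from products (the left table); where category_id has no match in categories, the category columns become NULL. Walk through each product:
  - product 1 (Stapler): category_id=1 -> matches Electronics
  - product 2 (Printer): category_id=5 -> matches Kitchen
  - product 3 (Keyboard): category_id=4 -> matches Toys
  - product 4 (Camera): category_id=6 -> matches Tools
  - product 5 (Notebook): category_id=1 -> matches Electronics
  - product 6 (Headphones): category_id=NULL, no match -> kept with NULL
All 6 rows appear; 1 has NULL category.

SQL:
SELECT a.name, b.name AS category
FROM products a
LEFT JOIN categories b ON a.category_id = b.id

Result:
name       | category   
-----------+------------
Stapler    | Electronics
Printer    | Kitchen    
Keyboard   | Toys       
Camera     | Tools      
Notebook   | Electronics
Headphones | NULL       
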